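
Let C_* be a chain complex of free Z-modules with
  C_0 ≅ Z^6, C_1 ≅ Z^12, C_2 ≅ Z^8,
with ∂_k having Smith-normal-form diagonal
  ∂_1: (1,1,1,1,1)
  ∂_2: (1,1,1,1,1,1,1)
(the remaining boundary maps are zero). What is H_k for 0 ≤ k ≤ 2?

H_0: b_0 = 6 − 0 − 5 = 1; torsion from ∂_1 factors > 1: none. So H_0 ≅ Z.
H_1: b_1 = 12 − 5 − 7 = 0; torsion from ∂_2 factors > 1: none. So H_1 ≅ 0.
H_2: b_2 = 8 − 7 − 0 = 1; torsion from ∂_3 factors > 1: none. So H_2 ≅ Z.

H_0 ≅ Z,  H_1 = 0,  H_2 ≅ Z.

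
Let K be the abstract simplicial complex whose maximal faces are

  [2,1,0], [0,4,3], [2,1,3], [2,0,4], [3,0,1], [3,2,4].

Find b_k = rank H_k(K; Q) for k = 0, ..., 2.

We work with the vertex ordering 0 < 1 < 2 < 3 < 4. The simplices of K, each written with vertices in increasing order, are:

  0-simplices (5): [0], [1], [2], [3], [4]
  1-simplices (9): [0,1], [0,2], [0,3], [0,4], [1,2], [1,3], [2,3], [2,4], [3,4]
  2-simplices (6): [0,1,2], [0,1,3], [0,2,4], [0,3,4], [1,2,3], [2,3,4]

Hence C_0 ≅ Z^5, C_1 ≅ Z^9, C_2 ≅ Z^6.

∂_1: C_1 → C_0 maps an edge to its endpoints' difference, ∂[p,q] = q − p. For instance
  ∂[1,2] = [2] − [1].
As a 5×9 matrix over Z this has rank 4, with invariant factors (1,1,1,1).

The boundary map ∂_2: C_2 → C_1 acts by ∂[p,q,r] = [q,r] − [p,r] + [p,q]. For instance
  ∂[0,2,4] = [2,4] − [0,4] + [0,2],
  ∂[0,1,2] = [1,2] − [0,2] + [0,1].
The 9×6 boundary matrix has rank 5 and Smith normal form diag(1,1,1,1,1).

Now H_k = ker ∂_k / im ∂_{k+1}, so:

  H_0: rank C_0 − rank ∂_1 = 5 − 4 = 1, and the invariant factors of ∂_1 are all 1, so H_0 ≅ Z.
  H_1: rank ker ∂_1 − rank ∂_2 = (9 − 4) − 5 = 0, and the invariant factors of ∂_2 are all 1, so H_1 ≅ 0.
  H_2: rank ker ∂_2 − rank ∂_3 = (6 − 5) − 0 = 1, and there is no ∂_3, so H_2 ≅ Z.

Hence the Betti numbers are b_0 = 1, b_1 = 0, b_2 = 1.

b_0 = 1, b_1 = 0, b_2 = 1.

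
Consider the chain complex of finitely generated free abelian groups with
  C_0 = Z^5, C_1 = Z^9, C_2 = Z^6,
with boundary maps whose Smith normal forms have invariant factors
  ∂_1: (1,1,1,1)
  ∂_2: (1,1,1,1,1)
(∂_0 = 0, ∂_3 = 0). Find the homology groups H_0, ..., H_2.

H_0 ≅ Z,  H_1 = 0,  H_2 ≅ Z.

H_0: b_0 = 5 − 0 − 4 = 1; torsion from ∂_1 factors > 1: none. So H_0 ≅ Z.
H_1: b_1 = 9 − 4 − 5 = 0; torsion from ∂_2 factors > 1: none. So H_1 ≅ 0.
H_2: b_2 = 6 − 5 − 0 = 1; torsion from ∂_3 factors > 1: none. So H_2 ≅ Z.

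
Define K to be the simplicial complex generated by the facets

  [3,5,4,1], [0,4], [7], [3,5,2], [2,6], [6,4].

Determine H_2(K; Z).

H_2 ≅ 0.

Fix the vertex order 0 < 1 < 2 < 3 < 4 < 5 < 6 < 7 and write every simplex with vertices in increasing order. Then dim K = 3 and the simplices of K are:

  0-simplices (8): [0], [1], [2], [3], [4], [5], [6], [7]
  1-simplices (11): [0,4], [1,3], [1,4], [1,5], [2,3], [2,5], [2,6], [3,4], [3,5], [4,5], [4,6]
  2-simplices (5): [1,3,4], [1,3,5], [1,4,5], [2,3,5], [3,4,5]
  3-simplices (1): [1,3,4,5]

Hence C_0 ≅ Z^8, C_1 ≅ Z^11, C_2 ≅ Z^5, C_3 ≅ Z^1.

The boundary map ∂_1: C_1 → C_0 is given by ∂[p,q] = [q] − [p].
The resulting 8×11 matrix has rank 6, and its Smith normal form has invariant factors (1,1,1,1,1,1).

Boundary ∂_2: C_2 → C_1 sends each 2-simplex [p,q,r] to [q,r] − [p,r] + [p,q]. For instance
  ∂[1,4,5] = [4,5] − [1,5] + [1,4],
  ∂[3,4,5] = [4,5] − [3,5] + [3,4].
The resulting 11×5 matrix has rank 4, and its Smith normal form has invariant factors (1,1,1,1).

The boundary map ∂_3: C_3 → C_2 sends each 3-simplex σ to the alternating sum Σ_i (−1)^i (σ with its i-th vertex removed). For instance
  ∂[1,3,4,5] = [3,4,5] − [1,4,5] + [1,3,5] − [1,3,4].
This gives a 5×1 integer matrix of rank 1; reducing to Smith normal form yields diagonal entries (1).

Computing H_k = (kernel of ∂_k) / (image of ∂_{k+1}):

  H_2: rank ker ∂_2 − rank ∂_3 = (5 − 4) − 1 = 0, and the invariant factors of ∂_3 are all 1, so H_2 = 0.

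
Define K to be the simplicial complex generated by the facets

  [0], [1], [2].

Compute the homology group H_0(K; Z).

H_0 = Z^3.

Fix the vertex order 0 < 1 < 2 and write every simplex with vertices in increasing order. Then dim K = 0 and the simplices of K are:

  0-simplices (3): [0], [1], [2]

so the chain groups are C_0 ≅ Z^3.

Computing H_k = (kernel of ∂_k) / (image of ∂_{k+1}):

  H_0: rank C_0 − rank ∂_1 = 3 − 0 = 3, and there is no ∂_1, so H_0 ≅ Z^3.

(K is a triangulation of a set of 3 points.)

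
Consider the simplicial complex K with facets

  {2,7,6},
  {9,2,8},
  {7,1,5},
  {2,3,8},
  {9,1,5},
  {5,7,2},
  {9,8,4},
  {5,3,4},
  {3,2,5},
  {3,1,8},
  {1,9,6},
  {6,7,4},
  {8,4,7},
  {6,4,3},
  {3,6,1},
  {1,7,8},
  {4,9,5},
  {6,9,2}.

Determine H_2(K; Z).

H_2 = Z.

Order the vertices as 1 < 2 < 3 < 4 < 5 < 6 < 7 < 8 < 9. Listing each simplex with vertices in this order, K has dimension 2 with simplices:

  0-simplices (9): [1], [2], [3], [4], [5], [6], [7], [8], [9]
  1-simplices (27): (27 of them)
  2-simplices (18): [1,3,6], [1,3,8], [1,5,7], [1,5,9], [1,6,9], [1,7,8], [2,3,5], [2,3,8], [2,5,7], [2,6,7], [2,6,9], [2,8,9], [3,4,5], [3,4,6], [4,5,9], [4,6,7], [4,7,8], [4,8,9]

Hence C_0 ≅ Z^9, C_1 ≅ Z^27, C_2 ≅ Z^18.

The boundary map ∂_1: C_1 → C_0 sends each edge [p,q] (with p < q) to q − p.
This gives a 9×27 integer matrix of rank 8; reducing to Smith normal form yields diagonal entries (1,1,1,1,1,1,1,1).

∂_2: C_2 → C_1 sends each 2-simplex [p,q,r] to [q,r] − [p,r] + [p,q]. For instance
  ∂[1,5,9] = [5,9] − [1,9] + [1,5],
  ∂[3,4,5] = [4,5] − [3,5] + [3,4].
The resulting 27×18 matrix has rank 17, and its Smith normal form has invariant factors (1,1,1,1,1,1,1,1,1,1,1,1,1,1,1,1,1).

Now H_k = ker ∂_k / im ∂_{k+1}, so:

  H_2: rank ker ∂_2 − rank ∂_3 = (18 − 17) − 0 = 1, and there is no ∂_3, so H_2 ≅ Z.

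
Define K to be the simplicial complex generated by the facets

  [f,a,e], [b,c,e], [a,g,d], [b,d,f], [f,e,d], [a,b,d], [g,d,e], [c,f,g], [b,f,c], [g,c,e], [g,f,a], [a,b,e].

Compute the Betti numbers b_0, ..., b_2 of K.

b_0 = 1, b_1 = 0, b_2 = 0.

We work with the vertex ordering a < b < c < d < e < f < g. The simplices of K, each written with vertices in increasing order, are:

  0-simplices (7): a, b, c, d, e, f, g
  1-simplices (18): ab, ad, ae, af, ag, bc, bd, be, bf, ce, cf, cg, de, df, dg, ef, eg, fg
  2-simplices (12): abd, abe, adg, aef, afg, bce, bcf, bdf, ceg, cfg, def, deg

Hence C_0 ≅ Z^7, C_1 ≅ Z^18, C_2 ≅ Z^12.

The boundary map ∂_1: C_1 → C_0 is given by ∂[p,q] = [q] − [p].
The resulting 7×18 matrix has rank 6, and its Smith normal form has invariant factors (1,1,1,1,1,1).

The boundary map ∂_2: C_2 → C_1 acts by ∂[p,q,r] = [q,r] − [p,r] + [p,q]. For instance
  ∂def = ef − df + de,
  ∂aef = ef − af + ae.
The resulting 18×12 matrix has rank 12, and its Smith normal form has invariant factors (1,1,1,1,1,1,1,1,1,1,1,2).

Now H_k = ker ∂_k / im ∂_{k+1}, so:

  H_0: rank C_0 − rank ∂_1 = 7 − 6 = 1, and the invariant factors of ∂_1 are all 1, so H_0 = Z.
  H_1: rank ker ∂_1 − rank ∂_2 = (18 − 6) − 12 = 0, and ∂_2 has invariant factor 2 > 1, so H_1 = Z/2.
  H_2: rank ker ∂_2 − rank ∂_3 = (12 − 12) − 0 = 0, and there is no ∂_3, so H_2 = 0.

As a check, the Euler characteristic is 7 − 18 + 12 = 1, which agrees with 1 − 0 + 0 = 1.
(K is a triangulation of the real projective plane RP^2.)

Hence the Betti numbers are b_0 = 1, b_1 = 0, b_2 = 0.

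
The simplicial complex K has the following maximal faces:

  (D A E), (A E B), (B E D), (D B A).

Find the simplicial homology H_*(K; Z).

H_0 ≅ Z,  H_1 = 0,  H_2 ≅ Z.

Fix the vertex order A < B < D < E and write every simplex with vertices in increasing order. Then dim K = 2 and the simplices of K are:

  0-simplices (4): A, B, D, E
  1-simplices (6): AB, AD, AE, BD, BE, DE
  2-simplices (4): ABD, ABE, ADE, BDE

giving chain groups C_0 ≅ Z^4, C_1 ≅ Z^6, C_2 ≅ Z^4.

Boundary ∂_1: C_1 → C_0 is given by ∂[p,q] = [q] − [p]. For instance
  ∂AB = B − A.
The resulting 4×6 matrix has rank 3, and its Smith normal form has invariant factors (1,1,1).

∂_2: C_2 → C_1 sends each 2-simplex [p,q,r] to [q,r] − [p,r] + [p,q]. For instance
  ∂ADE = DE − AE + AD,
  ∂ABE = BE − AE + AB.
As a 6×4 matrix over Z this has rank 3, with invariant factors (1,1,1).

Reading off H_k = ker ∂_k / im ∂_{k+1}:

  H_0: rank C_0 − rank ∂_1 = 4 − 3 = 1, and the invariant factors of ∂_1 are all 1, so H_0 = Z.
  H_1: rank ker ∂_1 − rank ∂_2 = (6 − 3) − 3 = 0, and the invariant factors of ∂_2 are all 1, so H_1 = 0.
  H_2: rank ker ∂_2 − rank ∂_3 = (4 − 3) − 0 = 1, and there is no ∂_3, so H_2 = Z.

As a check, the Euler characteristic is 4 − 6 + 4 = 2, which agrees with 1 − 0 + 1 = 2.
(K is a triangulation of the 2-sphere S^2.)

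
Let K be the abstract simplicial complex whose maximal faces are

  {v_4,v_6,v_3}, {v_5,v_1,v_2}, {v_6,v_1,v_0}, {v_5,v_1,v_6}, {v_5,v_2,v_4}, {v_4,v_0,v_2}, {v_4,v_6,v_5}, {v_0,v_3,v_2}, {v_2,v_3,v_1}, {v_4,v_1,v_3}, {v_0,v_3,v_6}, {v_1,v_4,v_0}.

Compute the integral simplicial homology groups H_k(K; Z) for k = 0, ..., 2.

We work with the vertex ordering v_0 < v_1 < v_2 < v_3 < v_4 < v_5 < v_6. The simplices of K, each written with vertices in increasing order, are:

  0-simplices (7): [v_0], [v_1], [v_2], [v_3], [v_4], [v_5], [v_6]
  1-simplices (18): (18 of them)
  2-simplices (12): (12 of them)

giving chain groups C_0 ≅ Z^7, C_1 ≅ Z^18, C_2 ≅ Z^12.

The boundary map ∂_1: C_1 → C_0 sends each edge [p,q] (with p < q) to q − p.
As a 7×18 matrix over Z this has rank 6, with invariant factors (1,1,1,1,1,1).

Boundary ∂_2: C_2 → C_1 sends each 2-simplex [p,q,r] to [q,r] − [p,r] + [p,q]. For instance
  ∂[v_0,v_3,v_6] = [v_3,v_6] − [v_0,v_6] + [v_0,v_3],
  ∂[v_0,v_2,v_3] = [v_2,v_3] − [v_0,v_3] + [v_0,v_2].
As a 18×12 matrix over Z this has rank 12, with invariant factors (1,1,1,1,1,1,1,1,1,1,1,2).

Computing H_k = (kernel of ∂_k) / (image of ∂_{k+1}):

  H_0: rank C_0 − rank ∂_1 = 7 − 6 = 1, and the invariant factors of ∂_1 are all 1, so H_0 ≅ Z.
  H_1: rank ker ∂_1 − rank ∂_2 = (18 − 6) − 12 = 0, and ∂_2 has invariant factor 2 > 1, so H_1 ≅ Z_2.
  H_2: rank ker ∂_2 − rank ∂_3 = (12 − 12) − 0 = 0, and there is no ∂_3, so H_2 ≅ 0.

As a check, the Euler characteristic is 7 − 18 + 12 = 1, which agrees with 1 − 0 + 0 = 1.

H_0 = Z,  H_1 = Z_2,  H_2 = 0.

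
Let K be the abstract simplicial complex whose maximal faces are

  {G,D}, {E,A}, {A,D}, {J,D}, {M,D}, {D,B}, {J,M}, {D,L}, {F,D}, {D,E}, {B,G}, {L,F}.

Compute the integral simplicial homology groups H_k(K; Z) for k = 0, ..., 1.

Fix the vertex order A < B < D < E < F < G < J < L < M and write every simplex with vertices in increasing order. Then dim K = 1 and the simplices of K are:

  0-simplices (9): A, B, D, E, F, G, J, L, M
  1-simplices (12): AD, AE, BD, BG, DE, DF, DG, DJ, DL, DM, FL, JM

Hence C_0 ≅ Z^9, C_1 ≅ Z^12.

The boundary map ∂_1: C_1 → C_0 sends each edge [p,q] (with p < q) to q − p.
As a 9×12 matrix over Z this has rank 8, with invariant factors (1,1,1,1,1,1,1,1).

Computing H_k = (kernel of ∂_k) / (image of ∂_{k+1}):

  H_0: rank C_0 − rank ∂_1 = 9 − 8 = 1, and the invariant factors of ∂_1 are all 1, so H_0 = Z.
  H_1: rank ker ∂_1 − rank ∂_2 = (12 − 8) − 0 = 4, and there is no ∂_2, so H_1 = Z^4.

As a check, the Euler characteristic is 9 − 12 = -3, which agrees with 1 − 4 = -3.
(K is a triangulation of a wedge of 4 circles.)

H_0 = Z,  H_1 = Z^4.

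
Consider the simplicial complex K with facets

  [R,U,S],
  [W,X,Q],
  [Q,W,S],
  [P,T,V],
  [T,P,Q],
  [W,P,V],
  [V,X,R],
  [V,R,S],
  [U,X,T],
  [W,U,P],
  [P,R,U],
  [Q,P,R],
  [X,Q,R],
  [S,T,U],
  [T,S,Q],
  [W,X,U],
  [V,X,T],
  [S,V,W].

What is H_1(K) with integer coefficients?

H_1 ≅ Z^2.

We work with the vertex ordering P < Q < R < S < T < U < V < W < X. The simplices of K, each written with vertices in increasing order, are:

  0-simplices (9): P, Q, R, S, T, U, V, W, X
  1-simplices (27): PQ, PR, PT, PU, PV, PW, QR, QS, QT, QW, QX, RS, RU, RV, RX, ST, SU, SV, SW, TU, TV, TX, UW, UX, VW, VX, WX
  2-simplices (18): PQR, PQT, PRU, PTV, PUW, PVW, QRX, QST, QSW, QWX, RSU, RSV, RVX, STU, SVW, TUX, TVX, UWX

Hence C_0 ≅ Z^9, C_1 ≅ Z^27, C_2 ≅ Z^18.

∂_1: C_1 → C_0 maps an edge to its endpoints' difference, ∂[p,q] = q − p. For instance
  ∂VW = W − V.
The resulting 9×27 matrix has rank 8, and its Smith normal form has invariant factors (1,1,1,1,1,1,1,1).

Boundary ∂_2: C_2 → C_1 maps a triangle to the signed sum of its edges. For instance
  ∂QSW = SW − QW + QS,
  ∂PTV = TV − PV + PT.
This gives a 27×18 integer matrix of rank 17; reducing to Smith normal form yields diagonal entries (1,1,1,1,1,1,1,1,1,1,1,1,1,1,1,1,1).

Now H_k = ker ∂_k / im ∂_{k+1}, so:

  H_1: rank ker ∂_1 − rank ∂_2 = (27 − 8) − 17 = 2, and the invariant factors of ∂_2 are all 1, so H_1 ≅ Z^2.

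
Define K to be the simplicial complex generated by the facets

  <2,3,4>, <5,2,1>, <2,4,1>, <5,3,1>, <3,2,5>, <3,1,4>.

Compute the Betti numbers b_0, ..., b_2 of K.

b_0 = 1, b_1 = 0, b_2 = 1.

Order the vertices as 1 < 2 < 3 < 4 < 5. Listing each simplex with vertices in this order, K has dimension 2 with simplices:

  0-simplices (5): [1], [2], [3], [4], [5]
  1-simplices (9): [1,2], [1,3], [1,4], [1,5], [2,3], [2,4], [2,5], [3,4], [3,5]
  2-simplices (6): [1,2,4], [1,2,5], [1,3,4], [1,3,5], [2,3,4], [2,3,5]

Hence C_0 ≅ Z^5, C_1 ≅ Z^9, C_2 ≅ Z^6.

∂_1: C_1 → C_0 maps an edge to its endpoints' difference, ∂[p,q] = q − p.
As a 5×9 matrix over Z this has rank 4, with invariant factors (1,1,1,1).

The boundary map ∂_2: C_2 → C_1 maps a triangle to the signed sum of its edges. For instance
  ∂[1,2,5] = [2,5] − [1,5] + [1,2],
  ∂[1,3,4] = [3,4] − [1,4] + [1,3].
The 9×6 boundary matrix has rank 5 and Smith normal form diag(1,1,1,1,1).

From H_k ≅ ker(∂_k) / im(∂_{k+1}) we obtain:

  H_0: rank C_0 − rank ∂_1 = 5 − 4 = 1, and the invariant factors of ∂_1 are all 1, so H_0 = Z.
  H_1: rank ker ∂_1 − rank ∂_2 = (9 − 4) − 5 = 0, and the invariant factors of ∂_2 are all 1, so H_1 = 0.
  H_2: rank ker ∂_2 − rank ∂_3 = (6 − 5) − 0 = 1, and there is no ∂_3, so H_2 = Z.

As a check, the Euler characteristic is 5 − 9 + 6 = 2, which agrees with 1 − 0 + 1 = 2.
(K is a triangulation of the 2-sphere S^2.)

Hence the Betti numbers are b_0 = 1, b_1 = 0, b_2 = 1.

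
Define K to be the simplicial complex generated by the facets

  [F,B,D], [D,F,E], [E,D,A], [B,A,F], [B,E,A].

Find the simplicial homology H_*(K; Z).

H_0 = Z,  H_1 = Z,  H_2 = 0.

We work with the vertex ordering A < B < D < E < F. The simplices of K, each written with vertices in increasing order, are:

  0-simplices (5): A, B, D, E, F
  1-simplices (10): AB, AD, AE, AF, BD, BE, BF, DE, DF, EF
  2-simplices (5): ABE, ABF, ADE, BDF, DEF

Hence C_0 ≅ Z^5, C_1 ≅ Z^10, C_2 ≅ Z^5.

The boundary map ∂_1: C_1 → C_0 sends each edge [p,q] (with p < q) to q − p. For instance
  ∂EF = F − E.
The resulting 5×10 matrix has rank 4, and its Smith normal form has invariant factors (1,1,1,1).

∂_2: C_2 → C_1 maps a triangle to the signed sum of its edges. For instance
  ∂ABE = BE − AE + AB,
  ∂BDF = DF − BF + BD.
As a 10×5 matrix over Z this has rank 5, with invariant factors (1,1,1,1,1).

Computing H_k = (kernel of ∂_k) / (image of ∂_{k+1}):

  H_0: rank C_0 − rank ∂_1 = 5 − 4 = 1, and the invariant factors of ∂_1 are all 1, so H_0 ≅ Z.
  H_1: rank ker ∂_1 − rank ∂_2 = (10 − 4) − 5 = 1, and the invariant factors of ∂_2 are all 1, so H_1 ≅ Z.
  H_2: rank ker ∂_2 − rank ∂_3 = (5 − 5) − 0 = 0, and there is no ∂_3, so H_2 ≅ 0.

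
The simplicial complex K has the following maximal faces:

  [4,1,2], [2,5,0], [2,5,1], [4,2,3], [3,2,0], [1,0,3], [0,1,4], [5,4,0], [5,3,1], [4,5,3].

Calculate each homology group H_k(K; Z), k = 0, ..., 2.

H_0 ≅ Z,  H_1 ≅ Z/2,  H_2 = 0.

Take the total order 0 < 1 < 2 < 3 < 4 < 5 on the vertex set. Then K (dimension 2) consists of the simplices:

  0-simplices (6): [0], [1], [2], [3], [4], [5]
  1-simplices (15): [0,1], [0,2], [0,3], [0,4], [0,5], [1,2], [1,3], [1,4], [1,5], [2,3], [2,4], [2,5], [3,4], [3,5], [4,5]
  2-simplices (10): [0,1,3], [0,1,4], [0,2,3], [0,2,5], [0,4,5], [1,2,4], [1,2,5], [1,3,5], [2,3,4], [3,4,5]

Hence C_0 ≅ Z^6, C_1 ≅ Z^15, C_2 ≅ Z^10.

The boundary map ∂_1: C_1 → C_0 sends each edge [p,q] (with p < q) to q − p. For instance
  ∂[2,4] = [4] − [2].
As a 6×15 matrix over Z this has rank 5, with invariant factors (1,1,1,1,1).

Boundary ∂_2: C_2 → C_1 acts by ∂[p,q,r] = [q,r] − [p,r] + [p,q]. For instance
  ∂[0,1,4] = [1,4] − [0,4] + [0,1],
  ∂[1,2,5] = [2,5] − [1,5] + [1,2].
The 15×10 boundary matrix has rank 10 and Smith normal form diag(1,1,1,1,1,1,1,1,1,2).

Now H_k = ker ∂_k / im ∂_{k+1}, so:

  H_0: rank C_0 − rank ∂_1 = 6 − 5 = 1, and the invariant factors of ∂_1 are all 1, so H_0 = Z.
  H_1: rank ker ∂_1 − rank ∂_2 = (15 − 5) − 10 = 0, and ∂_2 has invariant factor 2 > 1, so H_1 = Z/2.
  H_2: rank ker ∂_2 − rank ∂_3 = (10 − 10) − 0 = 0, and there is no ∂_3, so H_2 = 0.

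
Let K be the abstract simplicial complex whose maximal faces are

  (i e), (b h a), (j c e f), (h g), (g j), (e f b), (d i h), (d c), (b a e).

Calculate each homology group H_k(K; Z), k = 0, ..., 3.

H_0 ≅ Z,  H_1 ≅ Z^3,  H_2 = 0,  H_3 = 0.

We work with the vertex ordering a < b < c < d < e < f < g < h < i < j. The simplices of K, each written with vertices in increasing order, are:

  0-simplices (10): a, b, c, d, e, f, g, h, i, j
  1-simplices (19): ab, ae, ah, be, bf, bh, cd, ce, cf, cj, dh, di, ef, ei, ej, fj, gh, gj, hi
  2-simplices (8): abe, abh, bef, cef, cej, cfj, dhi, efj
  3-simplices (1): cefj

so the chain groups are C_0 ≅ Z^10, C_1 ≅ Z^19, C_2 ≅ Z^8, C_3 ≅ Z^1.

Boundary ∂_1: C_1 → C_0 is given by ∂[p,q] = [q] − [p].
The 10×19 boundary matrix has rank 9 and Smith normal form diag(1,1,1,1,1,1,1,1,1).

∂_2: C_2 → C_1 acts by ∂[p,q,r] = [q,r] − [p,r] + [p,q]. For instance
  ∂bef = ef − bf + be,
  ∂dhi = hi − di + dh.
As a 19×8 matrix over Z this has rank 7, with invariant factors (1,1,1,1,1,1,1).

The boundary map ∂_3: C_3 → C_2 sends each 3-simplex σ to the alternating sum Σ_i (−1)^i (σ with its i-th vertex removed). For instance
  ∂cefj = efj − cfj + cej − cef.
This gives a 8×1 integer matrix of rank 1; reducing to Smith normal form yields diagonal entries (1).

From H_k ≅ ker(∂_k) / im(∂_{k+1}) we obtain:

  H_0: rank C_0 − rank ∂_1 = 10 − 9 = 1, and the invariant factors of ∂_1 are all 1, so H_0 = Z.
  H_1: rank ker ∂_1 − rank ∂_2 = (19 − 9) − 7 = 3, and the invariant factors of ∂_2 are all 1, so H_1 = Z^3.
  H_2: rank ker ∂_2 − rank ∂_3 = (8 − 7) − 1 = 0, and the invariant factors of ∂_3 are all 1, so H_2 = 0.
  H_3: rank ker ∂_3 − rank ∂_4 = (1 − 1) − 0 = 0, and there is no ∂_4, so H_3 = 0.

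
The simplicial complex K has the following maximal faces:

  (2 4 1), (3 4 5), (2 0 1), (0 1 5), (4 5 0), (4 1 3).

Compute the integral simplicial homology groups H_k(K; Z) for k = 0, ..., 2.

Take the total order 0 < 1 < 2 < 3 < 4 < 5 on the vertex set. Then K (dimension 2) consists of the simplices:

  0-simplices (6): [0], [1], [2], [3], [4], [5]
  1-simplices (12): [0,1], [0,2], [0,4], [0,5], [1,2], [1,3], [1,4], [1,5], [2,4], [3,4], [3,5], [4,5]
  2-simplices (6): [0,1,2], [0,1,5], [0,4,5], [1,2,4], [1,3,4], [3,4,5]

Hence C_0 ≅ Z^6, C_1 ≅ Z^12, C_2 ≅ Z^6.

The boundary map ∂_1: C_1 → C_0 is given by ∂[p,q] = [q] − [p]. For instance
  ∂[1,2] = [2] − [1].
The 6×12 boundary matrix has rank 5 and Smith normal form diag(1,1,1,1,1).

The boundary map ∂_2: C_2 → C_1 maps a triangle to the signed sum of its edges. For instance
  ∂[3,4,5] = [4,5] − [3,5] + [3,4],
  ∂[0,1,2] = [1,2] − [0,2] + [0,1].
The 12×6 boundary matrix has rank 6 and Smith normal form diag(1,1,1,1,1,1).

Now H_k = ker ∂_k / im ∂_{k+1}, so:

  H_0: rank C_0 − rank ∂_1 = 6 − 5 = 1, and the invariant factors of ∂_1 are all 1, so H_0 ≅ Z.
  H_1: rank ker ∂_1 − rank ∂_2 = (12 − 5) − 6 = 1, and the invariant factors of ∂_2 are all 1, so H_1 ≅ Z.
  H_2: rank ker ∂_2 − rank ∂_3 = (6 − 6) − 0 = 0, and there is no ∂_3, so H_2 ≅ 0.

As a check, the Euler characteristic is 6 − 12 + 6 = 0, which agrees with 1 − 1 + 0 = 0.

H_0 ≅ Z,  H_1 ≅ Z,  H_2 = 0.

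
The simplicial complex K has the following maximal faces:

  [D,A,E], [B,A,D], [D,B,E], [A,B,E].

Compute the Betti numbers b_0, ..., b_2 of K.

b_0 = 1, b_1 = 0, b_2 = 1.

We work with the vertex ordering A < B < D < E. The simplices of K, each written with vertices in increasing order, are:

  0-simplices (4): A, B, D, E
  1-simplices (6): AB, AD, AE, BD, BE, DE
  2-simplices (4): ABD, ABE, ADE, BDE

giving chain groups C_0 ≅ Z^4, C_1 ≅ Z^6, C_2 ≅ Z^4.

The boundary map ∂_1: C_1 → C_0 maps an edge to its endpoints' difference, ∂[p,q] = q − p. For instance
  ∂DE = E − D.
This gives a 4×6 integer matrix of rank 3; reducing to Smith normal form yields diagonal entries (1,1,1).

∂_2: C_2 → C_1 sends each 2-simplex [p,q,r] to [q,r] − [p,r] + [p,q]. For instance
  ∂ABD = BD − AD + AB,
  ∂BDE = DE − BE + BD.
The 6×4 boundary matrix has rank 3 and Smith normal form diag(1,1,1).

Now H_k = ker ∂_k / im ∂_{k+1}, so:

  H_0: rank C_0 − rank ∂_1 = 4 − 3 = 1, and the invariant factors of ∂_1 are all 1, so H_0 = Z.
  H_1: rank ker ∂_1 − rank ∂_2 = (6 − 3) − 3 = 0, and the invariant factors of ∂_2 are all 1, so H_1 = 0.
  H_2: rank ker ∂_2 − rank ∂_3 = (4 − 3) − 0 = 1, and there is no ∂_3, so H_2 = Z.

Hence the Betti numbers are b_0 = 1, b_1 = 0, b_2 = 1.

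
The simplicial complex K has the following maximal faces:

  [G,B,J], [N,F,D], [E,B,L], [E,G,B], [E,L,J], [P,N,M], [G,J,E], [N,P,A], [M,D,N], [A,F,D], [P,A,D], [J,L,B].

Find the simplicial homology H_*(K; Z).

K has 11 vertices, 21 edges, 12 triangles.
rank ∂_0 = 0, rank ∂_1 = 9 ⇒ b_0 = 11 − 0 − 9 = 2; all invariant factors of ∂_1 are 1 so no torsion. So H_0 ≅ Z^2.
rank ∂_1 = 9, rank ∂_2 = 11 ⇒ b_1 = 21 − 9 − 11 = 1; all invariant factors of ∂_2 are 1 so no torsion. So H_1 ≅ Z.
rank ∂_2 = 11, rank ∂_3 = 0 ⇒ b_2 = 12 − 11 − 0 = 1. So H_2 ≅ Z.

H_0 ≅ Z^2,  H_1 ≅ Z,  H_2 ≅ Z.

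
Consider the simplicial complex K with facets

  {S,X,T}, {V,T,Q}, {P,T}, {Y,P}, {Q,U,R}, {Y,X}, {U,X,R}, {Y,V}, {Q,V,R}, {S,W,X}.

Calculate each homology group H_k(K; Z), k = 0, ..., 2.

H_0 ≅ Z,  H_1 ≅ Z^3,  H_2 = 0.

We work with the vertex ordering P < Q < R < S < T < U < V < W < X < Y. The simplices of K, each written with vertices in increasing order, are:

  0-simplices (10): P, Q, R, S, T, U, V, W, X, Y
  1-simplices (18): PT, PY, QR, QT, QU, QV, RU, RV, RX, ST, SW, SX, TV, TX, UX, VY, WX, XY
  2-simplices (6): QRU, QRV, QTV, RUX, STX, SWX

so the chain groups are C_0 ≅ Z^10, C_1 ≅ Z^18, C_2 ≅ Z^6.

Boundary ∂_1: C_1 → C_0 is given by ∂[p,q] = [q] − [p].
This gives a 10×18 integer matrix of rank 9; reducing to Smith normal form yields diagonal entries (1,1,1,1,1,1,1,1,1).

The boundary map ∂_2: C_2 → C_1 maps a triangle to the signed sum of its edges. For instance
  ∂QRU = RU − QU + QR,
  ∂QRV = RV − QV + QR.
The 18×6 boundary matrix has rank 6 and Smith normal form diag(1,1,1,1,1,1).

Reading off H_k = ker ∂_k / im ∂_{k+1}:

  H_0: rank C_0 − rank ∂_1 = 10 − 9 = 1, and the invariant factors of ∂_1 are all 1, so H_0 = Z.
  H_1: rank ker ∂_1 − rank ∂_2 = (18 − 9) − 6 = 3, and the invariant factors of ∂_2 are all 1, so H_1 = Z^3.
  H_2: rank ker ∂_2 − rank ∂_3 = (6 − 6) − 0 = 0, and there is no ∂_3, so H_2 = 0.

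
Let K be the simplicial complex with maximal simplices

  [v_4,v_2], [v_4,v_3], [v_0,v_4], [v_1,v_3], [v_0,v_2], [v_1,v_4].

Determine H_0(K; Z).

We work with the vertex ordering v_0 < v_1 < v_2 < v_3 < v_4. The simplices of K, each written with vertices in increasing order, are:

  0-simplices (5): [v_0], [v_1], [v_2], [v_3], [v_4]
  1-simplices (6): [v_0,v_2], [v_0,v_4], [v_1,v_3], [v_1,v_4], [v_2,v_4], [v_3,v_4]

Hence C_0 ≅ Z^5, C_1 ≅ Z^6.

∂_1: C_1 → C_0 sends each edge [p,q] (with p < q) to q − p. For instance
  ∂[v_0,v_2] = [v_2] − [v_0].
As a 5×6 matrix over Z this has rank 4, with invariant factors (1,1,1,1).

Now H_k = ker ∂_k / im ∂_{k+1}, so:

  H_0: rank C_0 − rank ∂_1 = 5 − 4 = 1, and the invariant factors of ∂_1 are all 1, so H_0 ≅ Z.

H_0 ≅ Z.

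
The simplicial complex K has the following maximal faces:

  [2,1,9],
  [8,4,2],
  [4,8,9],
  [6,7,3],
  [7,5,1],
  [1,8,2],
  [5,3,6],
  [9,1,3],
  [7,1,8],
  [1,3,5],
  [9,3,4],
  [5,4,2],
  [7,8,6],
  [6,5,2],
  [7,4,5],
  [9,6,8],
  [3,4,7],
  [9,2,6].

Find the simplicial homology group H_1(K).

H_1 ≅ Z ⊕ Z/2.

K has 9 vertices, 27 edges, 18 triangles.
rank ∂_1 = 8, rank ∂_2 = 18 ⇒ b_1 = 27 − 8 − 18 = 1; ∂_2 has invariant factor(s) [2] giving torsion. So H_1 ≅ Z ⊕ Z/2.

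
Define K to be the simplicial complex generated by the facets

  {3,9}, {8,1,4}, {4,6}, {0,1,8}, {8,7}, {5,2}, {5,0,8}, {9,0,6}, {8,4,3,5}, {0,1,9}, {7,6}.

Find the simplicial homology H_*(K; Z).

Fix the vertex order 0 < 1 < 2 < 3 < 4 < 5 < 6 < 7 < 8 < 9 and write every simplex with vertices in increasing order. Then dim K = 3 and the simplices of K are:

  0-simplices (10): [0], [1], [2], [3], [4], [5], [6], [7], [8], [9]
  1-simplices (20): [0,1], [0,5], [0,6], [0,8], [0,9], [1,4], [1,8], [1,9], [2,5], [3,4], [3,5], [3,8], [3,9], [4,5], [4,6], [4,8], [5,8], [6,7], [6,9], [7,8]
  2-simplices (9): [0,1,8], [0,1,9], [0,5,8], [0,6,9], [1,4,8], [3,4,5], [3,4,8], [3,5,8], [4,5,8]
  3-simplices (1): [3,4,5,8]

giving chain groups C_0 ≅ Z^10, C_1 ≅ Z^20, C_2 ≅ Z^9, C_3 ≅ Z^1.

∂_1: C_1 → C_0 maps an edge to its endpoints' difference, ∂[p,q] = q − p.
As a 10×20 matrix over Z this has rank 9, with invariant factors (1,1,1,1,1,1,1,1,1).

∂_2: C_2 → C_1 sends each 2-simplex [p,q,r] to [q,r] − [p,r] + [p,q]. For instance
  ∂[3,4,8] = [4,8] − [3,8] + [3,4],
  ∂[4,5,8] = [5,8] − [4,8] + [4,5].
The 20×9 boundary matrix has rank 8 and Smith normal form diag(1,1,1,1,1,1,1,1).

∂_3: C_3 → C_2 sends each 3-simplex σ to the alternating sum Σ_i (−1)^i (σ with its i-th vertex removed). For instance
  ∂[3,4,5,8] = [4,5,8] − [3,5,8] + [3,4,8] − [3,4,5].
As a 9×1 matrix over Z this has rank 1, with invariant factors (1).

Computing H_k = (kernel of ∂_k) / (image of ∂_{k+1}):

  H_0: rank C_0 − rank ∂_1 = 10 − 9 = 1, and the invariant factors of ∂_1 are all 1, so H_0 = Z.
  H_1: rank ker ∂_1 − rank ∂_2 = (20 − 9) − 8 = 3, and the invariant factors of ∂_2 are all 1, so H_1 = Z^3.
  H_2: rank ker ∂_2 − rank ∂_3 = (9 − 8) − 1 = 0, and the invariant factors of ∂_3 are all 1, so H_2 = 0.
  H_3: rank ker ∂_3 − rank ∂_4 = (1 − 1) − 0 = 0, and there is no ∂_4, so H_3 = 0.

H_0 = Z,  H_1 = Z^3,  H_2 = 0,  H_3 = 0.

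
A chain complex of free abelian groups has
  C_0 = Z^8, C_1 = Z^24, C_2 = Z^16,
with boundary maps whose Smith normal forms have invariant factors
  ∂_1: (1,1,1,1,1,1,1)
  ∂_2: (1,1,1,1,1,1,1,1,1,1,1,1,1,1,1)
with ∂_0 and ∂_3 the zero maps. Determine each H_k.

H_0 ≅ Z,  H_1 ≅ Z^2,  H_2 ≅ Z.

H_0: b_0 = 8 − 0 − 7 = 1; torsion from ∂_1 factors > 1: none. So H_0 ≅ Z.
H_1: b_1 = 24 − 7 − 15 = 2; torsion from ∂_2 factors > 1: none. So H_1 ≅ Z^2.
H_2: b_2 = 16 − 15 − 0 = 1; torsion from ∂_3 factors > 1: none. So H_2 ≅ Z.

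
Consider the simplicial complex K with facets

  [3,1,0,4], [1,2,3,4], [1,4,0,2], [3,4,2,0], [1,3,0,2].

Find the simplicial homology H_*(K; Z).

K has 5 vertices, 10 edges, 10 triangles, 5 3-simplices.
rank ∂_0 = 0, rank ∂_1 = 4 ⇒ b_0 = 5 − 0 − 4 = 1; all invariant factors of ∂_1 are 1 so no torsion. So H_0 ≅ Z.
rank ∂_1 = 4, rank ∂_2 = 6 ⇒ b_1 = 10 − 4 − 6 = 0; all invariant factors of ∂_2 are 1 so no torsion. So H_1 ≅ 0.
rank ∂_2 = 6, rank ∂_3 = 4 ⇒ b_2 = 10 − 6 − 4 = 0; all invariant factors of ∂_3 are 1 so no torsion. So H_2 ≅ 0.
rank ∂_3 = 4, rank ∂_4 = 0 ⇒ b_3 = 5 − 4 − 0 = 1. So H_3 ≅ Z.

H_0 = Z,  H_1 = 0,  H_2 = 0,  H_3 = Z.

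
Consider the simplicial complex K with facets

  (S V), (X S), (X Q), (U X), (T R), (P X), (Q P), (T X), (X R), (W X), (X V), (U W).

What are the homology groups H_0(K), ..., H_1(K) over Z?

Take the total order P < Q < R < S < T < U < V < W < X on the vertex set. Then K (dimension 1) consists of the simplices:

  0-simplices (9): P, Q, R, S, T, U, V, W, X
  1-simplices (12): PQ, PX, QX, RT, RX, SV, SX, TX, UW, UX, VX, WX

Hence C_0 ≅ Z^9, C_1 ≅ Z^12.

The boundary map ∂_1: C_1 → C_0 maps an edge to its endpoints' difference, ∂[p,q] = q − p. For instance
  ∂SX = X − S.
This gives a 9×12 integer matrix of rank 8; reducing to Smith normal form yields diagonal entries (1,1,1,1,1,1,1,1).

Computing H_k = (kernel of ∂_k) / (image of ∂_{k+1}):

  H_0: rank C_0 − rank ∂_1 = 9 − 8 = 1, and the invariant factors of ∂_1 are all 1, so H_0 = Z.
  H_1: rank ker ∂_1 − rank ∂_2 = (12 − 8) − 0 = 4, and there is no ∂_2, so H_1 = Z^4.

As a check, the Euler characteristic is 9 − 12 = -3, which agrees with 1 − 4 = -3.
(K is a triangulation of a wedge of 4 circles.)

H_0 = Z,  H_1 = Z^4.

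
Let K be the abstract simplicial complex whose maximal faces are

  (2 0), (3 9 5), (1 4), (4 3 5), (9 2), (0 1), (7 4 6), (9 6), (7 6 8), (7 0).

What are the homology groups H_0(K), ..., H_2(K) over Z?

Take the total order 0 < 1 < 2 < 3 < 4 < 5 < 6 < 7 < 8 < 9 on the vertex set. Then K (dimension 2) consists of the simplices:

  0-simplices (10): [0], [1], [2], [3], [4], [5], [6], [7], [8], [9]
  1-simplices (16): [0,1], [0,2], [0,7], [1,4], [2,9], [3,4], [3,5], [3,9], [4,5], [4,6], [4,7], [5,9], [6,7], [6,8], [6,9], [7,8]
  2-simplices (4): [3,4,5], [3,5,9], [4,6,7], [6,7,8]

so the chain groups are C_0 ≅ Z^10, C_1 ≅ Z^16, C_2 ≅ Z^4.

∂_1: C_1 → C_0 maps an edge to its endpoints' difference, ∂[p,q] = q − p.
The 10×16 boundary matrix has rank 9 and Smith normal form diag(1,1,1,1,1,1,1,1,1).

Boundary ∂_2: C_2 → C_1 maps a triangle to the signed sum of its edges. For instance
  ∂[4,6,7] = [6,7] − [4,7] + [4,6],
  ∂[6,7,8] = [7,8] − [6,8] + [6,7].
This gives a 16×4 integer matrix of rank 4; reducing to Smith normal form yields diagonal entries (1,1,1,1).

Computing H_k = (kernel of ∂_k) / (image of ∂_{k+1}):

  H_0: rank C_0 − rank ∂_1 = 10 − 9 = 1, and the invariant factors of ∂_1 are all 1, so H_0 ≅ Z.
  H_1: rank ker ∂_1 − rank ∂_2 = (16 − 9) − 4 = 3, and the invariant factors of ∂_2 are all 1, so H_1 ≅ Z^3.
  H_2: rank ker ∂_2 − rank ∂_3 = (4 − 4) − 0 = 0, and there is no ∂_3, so H_2 ≅ 0.

As a check, the Euler characteristic is 10 − 16 + 4 = -2, which agrees with 1 − 3 + 0 = -2.

H_0 = Z,  H_1 = Z^3,  H_2 = 0.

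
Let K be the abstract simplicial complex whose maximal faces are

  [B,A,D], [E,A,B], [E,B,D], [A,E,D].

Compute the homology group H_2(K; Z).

K has 4 vertices, 6 edges, 4 triangles.
rank ∂_2 = 3, rank ∂_3 = 0 ⇒ b_2 = 4 − 3 − 0 = 1. So H_2 ≅ Z.

H_2 ≅ Z.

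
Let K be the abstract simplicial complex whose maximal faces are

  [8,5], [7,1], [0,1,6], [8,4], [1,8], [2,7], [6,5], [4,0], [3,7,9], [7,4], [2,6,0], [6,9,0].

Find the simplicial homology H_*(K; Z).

Fix the vertex order 0 < 1 < 2 < 3 < 4 < 5 < 6 < 7 < 8 < 9 and write every simplex with vertices in increasing order. Then dim K = 2 and the simplices of K are:

  0-simplices (10): [0], [1], [2], [3], [4], [5], [6], [7], [8], [9]
  1-simplices (18): [0,1], [0,2], [0,4], [0,6], [0,9], [1,6], [1,7], [1,8], [2,6], [2,7], [3,7], [3,9], [4,7], [4,8], [5,6], [5,8], [6,9], [7,9]
  2-simplices (4): [0,1,6], [0,2,6], [0,6,9], [3,7,9]

Hence C_0 ≅ Z^10, C_1 ≅ Z^18, C_2 ≅ Z^4.

The boundary map ∂_1: C_1 → C_0 sends each edge [p,q] (with p < q) to q − p.
As a 10×18 matrix over Z this has rank 9, with invariant factors (1,1,1,1,1,1,1,1,1).

The boundary map ∂_2: C_2 → C_1 maps a triangle to the signed sum of its edges. For instance
  ∂[3,7,9] = [7,9] − [3,9] + [3,7],
  ∂[0,2,6] = [2,6] − [0,6] + [0,2].
This gives a 18×4 integer matrix of rank 4; reducing to Smith normal form yields diagonal entries (1,1,1,1).

Computing H_k = (kernel of ∂_k) / (image of ∂_{k+1}):

  H_0: rank C_0 − rank ∂_1 = 10 − 9 = 1, and the invariant factors of ∂_1 are all 1, so H_0 = Z.
  H_1: rank ker ∂_1 − rank ∂_2 = (18 − 9) − 4 = 5, and the invariant factors of ∂_2 are all 1, so H_1 = Z^5.
  H_2: rank ker ∂_2 − rank ∂_3 = (4 − 4) − 0 = 0, and there is no ∂_3, so H_2 = 0.

H_0 ≅ Z,  H_1 ≅ Z^5,  H_2 = 0.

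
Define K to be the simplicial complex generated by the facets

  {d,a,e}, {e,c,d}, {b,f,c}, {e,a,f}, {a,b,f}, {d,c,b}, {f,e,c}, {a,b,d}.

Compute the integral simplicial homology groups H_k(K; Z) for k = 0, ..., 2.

H_0 = Z,  H_1 = 0,  H_2 = Z.

Order the vertices as a < b < c < d < e < f. Listing each simplex with vertices in this order, K has dimension 2 with simplices:

  0-simplices (6): a, b, c, d, e, f
  1-simplices (12): ab, ad, ae, af, bc, bd, bf, cd, ce, cf, de, ef
  2-simplices (8): abd, abf, ade, aef, bcd, bcf, cde, cef

so the chain groups are C_0 ≅ Z^6, C_1 ≅ Z^12, C_2 ≅ Z^8.

∂_1: C_1 → C_0 is given by ∂[p,q] = [q] − [p].
The resulting 6×12 matrix has rank 5, and its Smith normal form has invariant factors (1,1,1,1,1).

Boundary ∂_2: C_2 → C_1 acts by ∂[p,q,r] = [q,r] − [p,r] + [p,q]. For instance
  ∂cde = de − ce + cd,
  ∂abd = bd − ad + ab.
As a 12×8 matrix over Z this has rank 7, with invariant factors (1,1,1,1,1,1,1).

Now H_k = ker ∂_k / im ∂_{k+1}, so:

  H_0: rank C_0 − rank ∂_1 = 6 − 5 = 1, and the invariant factors of ∂_1 are all 1, so H_0 ≅ Z.
  H_1: rank ker ∂_1 − rank ∂_2 = (12 − 5) − 7 = 0, and the invariant factors of ∂_2 are all 1, so H_1 ≅ 0.
  H_2: rank ker ∂_2 − rank ∂_3 = (8 − 7) − 0 = 1, and there is no ∂_3, so H_2 ≅ Z.

As a check, the Euler characteristic is 6 − 12 + 8 = 2, which agrees with 1 − 0 + 1 = 2.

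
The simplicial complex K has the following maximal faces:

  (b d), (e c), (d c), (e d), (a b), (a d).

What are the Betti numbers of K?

K has 5 vertices, 6 edges.
rank ∂_0 = 0, rank ∂_1 = 4 ⇒ b_0 = 5 − 0 − 4 = 1; all invariant factors of ∂_1 are 1 so no torsion. So H_0 = Z.
rank ∂_1 = 4, rank ∂_2 = 0 ⇒ b_1 = 6 − 4 − 0 = 2. So H_1 = Z^2.

b_0 = 1, b_1 = 2.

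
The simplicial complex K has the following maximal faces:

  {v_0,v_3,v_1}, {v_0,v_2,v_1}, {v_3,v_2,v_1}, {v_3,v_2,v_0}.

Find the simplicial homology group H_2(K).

Take the total order v_0 < v_1 < v_2 < v_3 on the vertex set. Then K (dimension 2) consists of the simplices:

  0-simplices (4): [v_0], [v_1], [v_2], [v_3]
  1-simplices (6): [v_0,v_1], [v_0,v_2], [v_0,v_3], [v_1,v_2], [v_1,v_3], [v_2,v_3]
  2-simplices (4): [v_0,v_1,v_2], [v_0,v_1,v_3], [v_0,v_2,v_3], [v_1,v_2,v_3]

so the chain groups are C_0 ≅ Z^4, C_1 ≅ Z^6, C_2 ≅ Z^4.

Boundary ∂_1: C_1 → C_0 is given by ∂[p,q] = [q] − [p]. For instance
  ∂[v_1,v_3] = [v_3] − [v_1].
The resulting 4×6 matrix has rank 3, and its Smith normal form has invariant factors (1,1,1).

Boundary ∂_2: C_2 → C_1 acts by ∂[p,q,r] = [q,r] − [p,r] + [p,q]. For instance
  ∂[v_0,v_1,v_2] = [v_1,v_2] − [v_0,v_2] + [v_0,v_1],
  ∂[v_0,v_2,v_3] = [v_2,v_3] − [v_0,v_3] + [v_0,v_2].
As a 6×4 matrix over Z this has rank 3, with invariant factors (1,1,1).

From H_k ≅ ker(∂_k) / im(∂_{k+1}) we obtain:

  H_2: rank ker ∂_2 − rank ∂_3 = (4 − 3) − 0 = 1, and there is no ∂_3, so H_2 ≅ Z.

H_2 = Z.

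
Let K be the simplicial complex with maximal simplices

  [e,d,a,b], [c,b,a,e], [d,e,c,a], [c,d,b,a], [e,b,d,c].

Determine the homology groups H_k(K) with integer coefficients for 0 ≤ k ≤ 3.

H_0 ≅ Z,  H_1 = 0,  H_2 = 0,  H_3 ≅ Z.

K has 5 vertices, 10 edges, 10 triangles, 5 3-simplices.
rank ∂_0 = 0, rank ∂_1 = 4 ⇒ b_0 = 5 − 0 − 4 = 1; all invariant factors of ∂_1 are 1 so no torsion. So H_0 ≅ Z.
rank ∂_1 = 4, rank ∂_2 = 6 ⇒ b_1 = 10 − 4 − 6 = 0; all invariant factors of ∂_2 are 1 so no torsion. So H_1 ≅ 0.
rank ∂_2 = 6, rank ∂_3 = 4 ⇒ b_2 = 10 − 6 − 4 = 0; all invariant factors of ∂_3 are 1 so no torsion. So H_2 ≅ 0.
rank ∂_3 = 4, rank ∂_4 = 0 ⇒ b_3 = 5 − 4 − 0 = 1. So H_3 ≅ Z.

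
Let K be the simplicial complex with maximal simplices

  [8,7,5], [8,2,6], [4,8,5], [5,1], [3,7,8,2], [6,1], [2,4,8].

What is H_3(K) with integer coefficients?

Order the vertices as 1 < 2 < 3 < 4 < 5 < 6 < 7 < 8. Listing each simplex with vertices in this order, K has dimension 3 with simplices:

  0-simplices (8): [1], [2], [3], [4], [5], [6], [7], [8]
  1-simplices (15): [1,5], [1,6], [2,3], [2,4], [2,6], [2,7], [2,8], [3,7], [3,8], [4,5], [4,8], [5,7], [5,8], [6,8], [7,8]
  2-simplices (8): [2,3,7], [2,3,8], [2,4,8], [2,6,8], [2,7,8], [3,7,8], [4,5,8], [5,7,8]
  3-simplices (1): [2,3,7,8]

giving chain groups C_0 ≅ Z^8, C_1 ≅ Z^15, C_2 ≅ Z^8, C_3 ≅ Z^1.

The boundary map ∂_1: C_1 → C_0 maps an edge to its endpoints' difference, ∂[p,q] = q − p.
The 8×15 boundary matrix has rank 7 and Smith normal form diag(1,1,1,1,1,1,1).

∂_2: C_2 → C_1 acts by ∂[p,q,r] = [q,r] − [p,r] + [p,q]. For instance
  ∂[2,6,8] = [6,8] − [2,8] + [2,6],
  ∂[2,4,8] = [4,8] − [2,8] + [2,4].
As a 15×8 matrix over Z this has rank 7, with invariant factors (1,1,1,1,1,1,1).

Boundary ∂_3: C_3 → C_2 sends each 3-simplex σ to the alternating sum Σ_i (−1)^i (σ with its i-th vertex removed). For instance
  ∂[2,3,7,8] = [3,7,8] − [2,7,8] + [2,3,8] − [2,3,7].
This gives a 8×1 integer matrix of rank 1; reducing to Smith normal form yields diagonal entries (1).

Reading off H_k = ker ∂_k / im ∂_{k+1}:

  H_3: rank ker ∂_3 − rank ∂_4 = (1 − 1) − 0 = 0, and there is no ∂_4, so H_3 ≅ 0.

H_3 = 0.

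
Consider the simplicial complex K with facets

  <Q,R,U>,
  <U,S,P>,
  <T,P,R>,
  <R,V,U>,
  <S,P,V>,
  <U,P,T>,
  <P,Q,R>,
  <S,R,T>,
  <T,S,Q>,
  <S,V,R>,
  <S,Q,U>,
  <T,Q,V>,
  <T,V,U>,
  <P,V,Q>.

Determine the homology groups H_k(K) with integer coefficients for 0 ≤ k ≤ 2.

K has 7 vertices, 21 edges, 14 triangles.
rank ∂_0 = 0, rank ∂_1 = 6 ⇒ b_0 = 7 − 0 − 6 = 1; all invariant factors of ∂_1 are 1 so no torsion. So H_0 ≅ Z.
rank ∂_1 = 6, rank ∂_2 = 13 ⇒ b_1 = 21 − 6 − 13 = 2; all invariant factors of ∂_2 are 1 so no torsion. So H_1 ≅ Z^2.
rank ∂_2 = 13, rank ∂_3 = 0 ⇒ b_2 = 14 − 13 − 0 = 1. So H_2 ≅ Z.

H_0 ≅ Z,  H_1 ≅ Z^2,  H_2 ≅ Z.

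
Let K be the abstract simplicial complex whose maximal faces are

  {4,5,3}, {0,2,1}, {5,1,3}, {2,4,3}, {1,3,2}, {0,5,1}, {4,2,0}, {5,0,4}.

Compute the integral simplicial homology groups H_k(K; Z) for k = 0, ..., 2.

Order the vertices as 0 < 1 < 2 < 3 < 4 < 5. Listing each simplex with vertices in this order, K has dimension 2 with simplices:

  0-simplices (6): [0], [1], [2], [3], [4], [5]
  1-simplices (12): [0,1], [0,2], [0,4], [0,5], [1,2], [1,3], [1,5], [2,3], [2,4], [3,4], [3,5], [4,5]
  2-simplices (8): [0,1,2], [0,1,5], [0,2,4], [0,4,5], [1,2,3], [1,3,5], [2,3,4], [3,4,5]

Hence C_0 ≅ Z^6, C_1 ≅ Z^12, C_2 ≅ Z^8.

∂_1: C_1 → C_0 maps an edge to its endpoints' difference, ∂[p,q] = q − p. For instance
  ∂[0,1] = [1] − [0].
The resulting 6×12 matrix has rank 5, and its Smith normal form has invariant factors (1,1,1,1,1).

The boundary map ∂_2: C_2 → C_1 maps a triangle to the signed sum of its edges. For instance
  ∂[0,2,4] = [2,4] − [0,4] + [0,2],
  ∂[0,1,5] = [1,5] − [0,5] + [0,1].
The resulting 12×8 matrix has rank 7, and its Smith normal form has invariant factors (1,1,1,1,1,1,1).

From H_k ≅ ker(∂_k) / im(∂_{k+1}) we obtain:

  H_0: rank C_0 − rank ∂_1 = 6 − 5 = 1, and the invariant factors of ∂_1 are all 1, so H_0 ≅ Z.
  H_1: rank ker ∂_1 − rank ∂_2 = (12 − 5) − 7 = 0, and the invariant factors of ∂_2 are all 1, so H_1 ≅ 0.
  H_2: rank ker ∂_2 − rank ∂_3 = (8 − 7) − 0 = 1, and there is no ∂_3, so H_2 ≅ Z.

As a check, the Euler characteristic is 6 − 12 + 8 = 2, which agrees with 1 − 0 + 1 = 2.

H_0 = Z,  H_1 = 0,  H_2 = Z.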